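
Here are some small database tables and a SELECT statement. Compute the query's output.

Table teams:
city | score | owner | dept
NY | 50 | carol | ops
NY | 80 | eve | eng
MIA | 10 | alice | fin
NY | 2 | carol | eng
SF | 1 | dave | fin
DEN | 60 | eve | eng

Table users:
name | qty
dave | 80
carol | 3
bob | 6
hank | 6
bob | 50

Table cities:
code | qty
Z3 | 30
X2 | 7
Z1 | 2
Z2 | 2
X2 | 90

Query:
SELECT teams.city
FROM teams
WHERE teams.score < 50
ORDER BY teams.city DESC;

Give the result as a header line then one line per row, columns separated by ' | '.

== RESULT ==
teams.city
SF
NY
MIA

Derivation:
After WHERE (3 rows):
teams.city | teams.score | teams.owner | teams.dept
MIA | 10 | alice | fin
NY | 2 | carol | eng
SF | 1 | dave | fin
After SELECT (3 rows):
teams.city
MIA
NY
SF
After ORDER BY (3 rows):
teams.city
SF
NY
MIA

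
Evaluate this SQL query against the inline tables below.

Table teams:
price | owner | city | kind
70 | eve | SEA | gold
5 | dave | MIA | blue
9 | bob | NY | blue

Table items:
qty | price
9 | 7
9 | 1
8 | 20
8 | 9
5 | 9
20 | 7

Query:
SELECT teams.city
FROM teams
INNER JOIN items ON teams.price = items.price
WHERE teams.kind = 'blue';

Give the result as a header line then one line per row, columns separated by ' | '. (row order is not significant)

After JOIN items (2 rows):
teams.price | teams.owner | teams.city | teams.kind | items.qty | items.price
9 | bob | NY | blue | 8 | 9
9 | bob | NY | blue | 5 | 9
After WHERE (2 rows):
teams.price | teams.owner | teams.city | teams.kind | items.qty | items.price
9 | bob | NY | blue | 8 | 9
9 | bob | NY | blue | 5 | 9
After SELECT (2 rows):
teams.city
NY
NY

== RESULT ==
teams.city
NY
NY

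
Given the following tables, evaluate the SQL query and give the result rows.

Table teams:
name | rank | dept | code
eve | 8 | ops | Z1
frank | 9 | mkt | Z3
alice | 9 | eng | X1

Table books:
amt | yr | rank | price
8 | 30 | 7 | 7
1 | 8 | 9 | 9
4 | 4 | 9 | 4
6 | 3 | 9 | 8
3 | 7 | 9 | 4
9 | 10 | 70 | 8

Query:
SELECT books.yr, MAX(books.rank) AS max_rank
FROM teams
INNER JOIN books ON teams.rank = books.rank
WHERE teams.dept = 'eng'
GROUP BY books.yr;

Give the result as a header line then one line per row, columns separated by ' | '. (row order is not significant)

After JOIN books (8 rows):
teams.name | teams.rank | teams.dept | teams.code | books.amt | books.yr | books.rank | books.price
frank | 9 | mkt | Z3 | 1 | 8 | 9 | 9
frank | 9 | mkt | Z3 | 4 | 4 | 9 | 4
frank | 9 | mkt | Z3 | 6 | 3 | 9 | 8
frank | 9 | mkt | Z3 | 3 | 7 | 9 | 4
alice | 9 | eng | X1 | 1 | 8 | 9 | 9
alice | 9 | eng | X1 | 4 | 4 | 9 | 4
alice | 9 | eng | X1 | 6 | 3 | 9 | 8
alice | 9 | eng | X1 | 3 | 7 | 9 | 4
After WHERE (4 rows):
teams.name | teams.rank | teams.dept | teams.code | books.amt | books.yr | books.rank | books.price
alice | 9 | eng | X1 | 1 | 8 | 9 | 9
alice | 9 | eng | X1 | 4 | 4 | 9 | 4
alice | 9 | eng | X1 | 6 | 3 | 9 | 8
alice | 9 | eng | X1 | 3 | 7 | 9 | 4
After GROUP BY (4 rows):
books.yr | max_rank
8 | 9
4 | 9
3 | 9
7 | 9

== RESULT ==
books.yr | max_rank
8 | 9
4 | 9
3 | 9
7 | 9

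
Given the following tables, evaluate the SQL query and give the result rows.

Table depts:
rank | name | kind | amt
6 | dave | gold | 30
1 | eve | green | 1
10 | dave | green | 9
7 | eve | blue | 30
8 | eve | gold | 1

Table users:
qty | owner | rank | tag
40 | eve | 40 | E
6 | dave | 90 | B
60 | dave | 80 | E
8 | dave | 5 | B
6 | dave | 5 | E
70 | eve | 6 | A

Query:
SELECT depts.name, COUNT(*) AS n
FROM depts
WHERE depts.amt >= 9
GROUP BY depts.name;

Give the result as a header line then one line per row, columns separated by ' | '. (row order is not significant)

== RESULT ==
depts.name | n
dave | 2
eve | 1

Derivation:
After WHERE (3 rows):
depts.rank | depts.name | depts.kind | depts.amt
6 | dave | gold | 30
10 | dave | green | 9
7 | eve | blue | 30
After GROUP BY (2 rows):
depts.name | n
dave | 2
eve | 1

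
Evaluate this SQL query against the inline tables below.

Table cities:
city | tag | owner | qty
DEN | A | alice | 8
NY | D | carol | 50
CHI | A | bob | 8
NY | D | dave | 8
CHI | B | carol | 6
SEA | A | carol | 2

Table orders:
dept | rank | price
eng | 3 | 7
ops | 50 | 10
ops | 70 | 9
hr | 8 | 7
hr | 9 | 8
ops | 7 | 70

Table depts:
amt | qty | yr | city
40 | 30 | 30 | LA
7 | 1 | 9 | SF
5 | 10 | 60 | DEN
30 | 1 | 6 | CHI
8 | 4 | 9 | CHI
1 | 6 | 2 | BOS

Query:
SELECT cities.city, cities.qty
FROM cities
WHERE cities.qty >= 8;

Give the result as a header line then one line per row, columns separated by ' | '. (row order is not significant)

After WHERE (4 rows):
cities.city | cities.tag | cities.owner | cities.qty
DEN | A | alice | 8
NY | D | carol | 50
CHI | A | bob | 8
NY | D | dave | 8
After SELECT (4 rows):
cities.city | cities.qty
DEN | 8
NY | 50
CHI | 8
NY | 8

== RESULT ==
cities.city | cities.qty
DEN | 8
NY | 50
CHI | 8
NY | 8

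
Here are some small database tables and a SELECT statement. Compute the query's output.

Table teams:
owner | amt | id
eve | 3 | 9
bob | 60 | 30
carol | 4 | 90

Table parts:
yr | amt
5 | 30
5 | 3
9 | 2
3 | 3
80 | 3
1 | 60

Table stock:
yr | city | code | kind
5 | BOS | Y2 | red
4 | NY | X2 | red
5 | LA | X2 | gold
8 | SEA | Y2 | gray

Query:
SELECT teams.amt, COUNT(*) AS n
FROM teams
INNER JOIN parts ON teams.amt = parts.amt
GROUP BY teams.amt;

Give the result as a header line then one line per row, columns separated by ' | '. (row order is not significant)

== RESULT ==
teams.amt | n
3 | 3
60 | 1

Derivation:
After JOIN parts (4 rows):
teams.owner | teams.amt | teams.id | parts.yr | parts.amt
eve | 3 | 9 | 5 | 3
eve | 3 | 9 | 3 | 3
eve | 3 | 9 | 80 | 3
bob | 60 | 30 | 1 | 60
After GROUP BY (2 rows):
teams.amt | n
3 | 3
60 | 1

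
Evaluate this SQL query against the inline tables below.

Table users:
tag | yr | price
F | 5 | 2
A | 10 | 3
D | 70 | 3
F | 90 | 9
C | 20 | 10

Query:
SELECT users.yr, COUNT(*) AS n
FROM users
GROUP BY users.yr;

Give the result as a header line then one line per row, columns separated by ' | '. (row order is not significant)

== RESULT ==
users.yr | n
5 | 1
10 | 1
70 | 1
90 | 1
20 | 1

Derivation:
After GROUP BY (5 rows):
users.yr | n
5 | 1
10 | 1
70 | 1
90 | 1
20 | 1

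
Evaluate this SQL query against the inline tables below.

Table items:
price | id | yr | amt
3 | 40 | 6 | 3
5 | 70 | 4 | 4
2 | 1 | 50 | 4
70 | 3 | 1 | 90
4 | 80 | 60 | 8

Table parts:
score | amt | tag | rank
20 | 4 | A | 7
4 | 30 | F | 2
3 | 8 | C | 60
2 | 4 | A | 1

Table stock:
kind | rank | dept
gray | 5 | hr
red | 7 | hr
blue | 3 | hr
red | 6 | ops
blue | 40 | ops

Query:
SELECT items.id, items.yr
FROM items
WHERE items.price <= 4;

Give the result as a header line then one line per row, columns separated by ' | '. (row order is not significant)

== RESULT ==
items.id | items.yr
40 | 6
1 | 50
80 | 60

Derivation:
After WHERE (3 rows):
items.price | items.id | items.yr | items.amt
3 | 40 | 6 | 3
2 | 1 | 50 | 4
4 | 80 | 60 | 8
After SELECT (3 rows):
items.id | items.yr
40 | 6
1 | 50
80 | 60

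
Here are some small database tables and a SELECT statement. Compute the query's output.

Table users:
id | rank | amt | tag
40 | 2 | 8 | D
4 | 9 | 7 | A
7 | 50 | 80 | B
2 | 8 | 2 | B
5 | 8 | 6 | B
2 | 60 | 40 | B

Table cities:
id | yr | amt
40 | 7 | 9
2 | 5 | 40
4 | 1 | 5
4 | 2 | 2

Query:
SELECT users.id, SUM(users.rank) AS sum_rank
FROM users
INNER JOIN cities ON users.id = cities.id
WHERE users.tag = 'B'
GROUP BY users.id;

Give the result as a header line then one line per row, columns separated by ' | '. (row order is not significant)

== RESULT ==
users.id | sum_rank
2 | 68

Derivation:
After JOIN cities (5 rows):
users.id | users.rank | users.amt | users.tag | cities.id | cities.yr | cities.amt
40 | 2 | 8 | D | 40 | 7 | 9
4 | 9 | 7 | A | 4 | 1 | 5
4 | 9 | 7 | A | 4 | 2 | 2
2 | 8 | 2 | B | 2 | 5 | 40
2 | 60 | 40 | B | 2 | 5 | 40
After WHERE (2 rows):
users.id | users.rank | users.amt | users.tag | cities.id | cities.yr | cities.amt
2 | 8 | 2 | B | 2 | 5 | 40
2 | 60 | 40 | B | 2 | 5 | 40
After GROUP BY (1 rows):
users.id | sum_rank
2 | 68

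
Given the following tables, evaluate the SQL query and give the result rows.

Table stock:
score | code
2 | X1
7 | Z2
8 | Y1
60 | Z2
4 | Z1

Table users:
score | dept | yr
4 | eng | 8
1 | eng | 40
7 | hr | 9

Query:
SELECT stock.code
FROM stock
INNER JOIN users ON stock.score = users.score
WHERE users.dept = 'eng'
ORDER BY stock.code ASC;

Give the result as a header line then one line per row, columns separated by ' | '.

== RESULT ==
stock.code
Z1

Derivation:
After JOIN users (2 rows):
stock.score | stock.code | users.score | users.dept | users.yr
7 | Z2 | 7 | hr | 9
4 | Z1 | 4 | eng | 8
After WHERE (1 rows):
stock.score | stock.code | users.score | users.dept | users.yr
4 | Z1 | 4 | eng | 8
After SELECT (1 rows):
stock.code
Z1
After ORDER BY (1 rows):
stock.code
Z1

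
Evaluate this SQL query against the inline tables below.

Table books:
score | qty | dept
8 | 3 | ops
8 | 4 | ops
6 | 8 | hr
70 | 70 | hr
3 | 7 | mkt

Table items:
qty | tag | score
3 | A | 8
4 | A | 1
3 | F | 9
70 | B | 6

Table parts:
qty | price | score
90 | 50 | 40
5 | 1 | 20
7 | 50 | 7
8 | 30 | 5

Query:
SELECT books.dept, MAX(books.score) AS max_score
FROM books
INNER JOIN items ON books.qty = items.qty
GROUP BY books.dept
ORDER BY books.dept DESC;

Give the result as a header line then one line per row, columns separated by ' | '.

== RESULT ==
books.dept | max_score
ops | 8
hr | 70

Derivation:
After JOIN items (4 rows):
books.score | books.qty | books.dept | items.qty | items.tag | items.score
8 | 3 | ops | 3 | A | 8
8 | 3 | ops | 3 | F | 9
8 | 4 | ops | 4 | A | 1
70 | 70 | hr | 70 | B | 6
After GROUP BY (2 rows):
books.dept | max_score
ops | 8
hr | 70
After ORDER BY (2 rows):
books.dept | max_score
ops | 8
hr | 70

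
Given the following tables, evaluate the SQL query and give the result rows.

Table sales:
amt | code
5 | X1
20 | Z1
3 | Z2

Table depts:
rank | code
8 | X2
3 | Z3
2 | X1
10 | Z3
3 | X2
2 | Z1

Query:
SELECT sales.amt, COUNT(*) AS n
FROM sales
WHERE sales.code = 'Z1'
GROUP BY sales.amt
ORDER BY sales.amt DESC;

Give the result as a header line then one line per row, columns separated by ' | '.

== RESULT ==
sales.amt | n
20 | 1

Derivation:
After WHERE (1 rows):
sales.amt | sales.code
20 | Z1
After GROUP BY (1 rows):
sales.amt | n
20 | 1
After ORDER BY (1 rows):
sales.amt | n
20 | 1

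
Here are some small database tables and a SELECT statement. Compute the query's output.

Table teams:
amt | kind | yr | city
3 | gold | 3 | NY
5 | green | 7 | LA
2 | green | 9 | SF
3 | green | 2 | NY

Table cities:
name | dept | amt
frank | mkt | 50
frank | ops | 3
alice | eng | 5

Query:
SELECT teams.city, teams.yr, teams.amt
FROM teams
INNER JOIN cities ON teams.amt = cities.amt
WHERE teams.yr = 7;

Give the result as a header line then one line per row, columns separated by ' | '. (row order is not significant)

== RESULT ==
teams.city | teams.yr | teams.amt
LA | 7 | 5

Derivation:
After JOIN cities (3 rows):
teams.amt | teams.kind | teams.yr | teams.city | cities.name | cities.dept | cities.amt
3 | gold | 3 | NY | frank | ops | 3
5 | green | 7 | LA | alice | eng | 5
3 | green | 2 | NY | frank | ops | 3
After WHERE (1 rows):
teams.amt | teams.kind | teams.yr | teams.city | cities.name | cities.dept | cities.amt
5 | green | 7 | LA | alice | eng | 5
After SELECT (1 rows):
teams.city | teams.yr | teams.amt
LA | 7 | 5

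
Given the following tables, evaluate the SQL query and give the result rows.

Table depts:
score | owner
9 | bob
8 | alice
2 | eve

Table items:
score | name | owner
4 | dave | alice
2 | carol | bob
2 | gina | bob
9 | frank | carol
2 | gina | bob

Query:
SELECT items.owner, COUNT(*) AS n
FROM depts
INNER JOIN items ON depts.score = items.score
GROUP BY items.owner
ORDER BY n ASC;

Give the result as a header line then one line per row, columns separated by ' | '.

== RESULT ==
items.owner | n
carol | 1
bob | 3

Derivation:
After JOIN items (4 rows):
depts.score | depts.owner | items.score | items.name | items.owner
9 | bob | 9 | frank | carol
2 | eve | 2 | carol | bob
2 | eve | 2 | gina | bob
2 | eve | 2 | gina | bob
After GROUP BY (2 rows):
items.owner | n
carol | 1
bob | 3
After ORDER BY (2 rows):
items.owner | n
carol | 1
bob | 3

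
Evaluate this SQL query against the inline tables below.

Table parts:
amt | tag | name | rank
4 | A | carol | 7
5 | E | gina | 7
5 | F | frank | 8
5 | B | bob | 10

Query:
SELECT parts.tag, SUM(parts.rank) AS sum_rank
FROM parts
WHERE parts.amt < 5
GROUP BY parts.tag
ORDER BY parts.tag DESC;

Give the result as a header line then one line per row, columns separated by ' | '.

After WHERE (1 rows):
parts.amt | parts.tag | parts.name | parts.rank
4 | A | carol | 7
After GROUP BY (1 rows):
parts.tag | sum_rank
A | 7
After ORDER BY (1 rows):
parts.tag | sum_rank
A | 7

== RESULT ==
parts.tag | sum_rank
A | 7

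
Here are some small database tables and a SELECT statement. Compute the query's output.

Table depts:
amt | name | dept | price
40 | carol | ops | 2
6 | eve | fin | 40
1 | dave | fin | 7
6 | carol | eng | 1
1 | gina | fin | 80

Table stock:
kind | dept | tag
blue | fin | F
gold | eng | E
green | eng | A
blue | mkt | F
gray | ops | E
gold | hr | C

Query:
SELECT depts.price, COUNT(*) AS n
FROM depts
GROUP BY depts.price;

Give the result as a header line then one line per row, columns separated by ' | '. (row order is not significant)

== RESULT ==
depts.price | n
2 | 1
40 | 1
7 | 1
1 | 1
80 | 1

Derivation:
After GROUP BY (5 rows):
depts.price | n
2 | 1
40 | 1
7 | 1
1 | 1
80 | 1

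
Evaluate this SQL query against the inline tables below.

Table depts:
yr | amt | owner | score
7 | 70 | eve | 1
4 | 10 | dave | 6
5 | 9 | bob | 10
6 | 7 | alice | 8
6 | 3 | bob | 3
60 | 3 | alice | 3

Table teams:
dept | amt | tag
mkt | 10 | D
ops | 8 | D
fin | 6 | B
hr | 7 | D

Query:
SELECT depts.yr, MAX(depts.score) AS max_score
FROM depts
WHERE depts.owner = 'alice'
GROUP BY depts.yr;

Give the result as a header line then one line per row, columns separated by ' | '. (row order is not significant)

== RESULT ==
depts.yr | max_score
6 | 8
60 | 3

Derivation:
After WHERE (2 rows):
depts.yr | depts.amt | depts.owner | depts.score
6 | 7 | alice | 8
60 | 3 | alice | 3
After GROUP BY (2 rows):
depts.yr | max_score
6 | 8
60 | 3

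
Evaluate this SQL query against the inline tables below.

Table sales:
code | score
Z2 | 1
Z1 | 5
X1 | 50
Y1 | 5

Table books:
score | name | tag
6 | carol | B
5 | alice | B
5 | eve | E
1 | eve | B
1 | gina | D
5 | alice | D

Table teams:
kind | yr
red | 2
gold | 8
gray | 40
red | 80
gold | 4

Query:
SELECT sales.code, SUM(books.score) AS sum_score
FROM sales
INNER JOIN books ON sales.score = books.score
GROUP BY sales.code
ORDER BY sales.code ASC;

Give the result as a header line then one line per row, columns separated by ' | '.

After JOIN books (8 rows):
sales.code | sales.score | books.score | books.name | books.tag
Z2 | 1 | 1 | eve | B
Z2 | 1 | 1 | gina | D
Z1 | 5 | 5 | alice | B
Z1 | 5 | 5 | eve | E
Z1 | 5 | 5 | alice | D
Y1 | 5 | 5 | alice | B
Y1 | 5 | 5 | eve | E
Y1 | 5 | 5 | alice | D
After GROUP BY (3 rows):
sales.code | sum_score
Z2 | 2
Z1 | 15
Y1 | 15
After ORDER BY (3 rows):
sales.code | sum_score
Y1 | 15
Z1 | 15
Z2 | 2

== RESULT ==
sales.code | sum_score
Y1 | 15
Z1 | 15
Z2 | 2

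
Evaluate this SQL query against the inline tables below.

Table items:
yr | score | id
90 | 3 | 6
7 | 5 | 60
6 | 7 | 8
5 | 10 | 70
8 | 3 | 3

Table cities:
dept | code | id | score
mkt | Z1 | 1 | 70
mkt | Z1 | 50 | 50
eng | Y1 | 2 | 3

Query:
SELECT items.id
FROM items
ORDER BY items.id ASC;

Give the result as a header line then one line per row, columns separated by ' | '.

== RESULT ==
items.id
3
6
8
60
70

Derivation:
After SELECT (5 rows):
items.id
6
60
8
70
3
After ORDER BY (5 rows):
items.id
3
6
8
60
70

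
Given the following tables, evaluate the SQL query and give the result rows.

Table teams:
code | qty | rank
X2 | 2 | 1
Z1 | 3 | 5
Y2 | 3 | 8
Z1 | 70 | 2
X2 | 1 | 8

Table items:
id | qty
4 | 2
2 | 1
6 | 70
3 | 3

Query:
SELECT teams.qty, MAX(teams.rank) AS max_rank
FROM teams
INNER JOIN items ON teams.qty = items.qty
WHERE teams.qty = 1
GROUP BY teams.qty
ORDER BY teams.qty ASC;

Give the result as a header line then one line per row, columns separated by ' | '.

After JOIN items (5 rows):
teams.code | teams.qty | teams.rank | items.id | items.qty
X2 | 2 | 1 | 4 | 2
Z1 | 3 | 5 | 3 | 3
Y2 | 3 | 8 | 3 | 3
Z1 | 70 | 2 | 6 | 70
X2 | 1 | 8 | 2 | 1
After WHERE (1 rows):
teams.code | teams.qty | teams.rank | items.id | items.qty
X2 | 1 | 8 | 2 | 1
After GROUP BY (1 rows):
teams.qty | max_rank
1 | 8
After ORDER BY (1 rows):
teams.qty | max_rank
1 | 8

== RESULT ==
teams.qty | max_rank
1 | 8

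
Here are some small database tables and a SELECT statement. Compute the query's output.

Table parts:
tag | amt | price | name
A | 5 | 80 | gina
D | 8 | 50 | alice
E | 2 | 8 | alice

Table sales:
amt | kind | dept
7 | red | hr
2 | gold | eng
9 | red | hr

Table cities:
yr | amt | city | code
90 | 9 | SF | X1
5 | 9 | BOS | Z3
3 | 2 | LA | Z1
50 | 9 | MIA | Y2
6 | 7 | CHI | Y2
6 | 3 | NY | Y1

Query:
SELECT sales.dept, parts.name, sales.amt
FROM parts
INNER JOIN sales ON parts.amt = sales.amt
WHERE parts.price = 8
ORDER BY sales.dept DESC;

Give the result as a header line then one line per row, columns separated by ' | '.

After JOIN sales (1 rows):
parts.tag | parts.amt | parts.price | parts.name | sales.amt | sales.kind | sales.dept
E | 2 | 8 | alice | 2 | gold | eng
After WHERE (1 rows):
parts.tag | parts.amt | parts.price | parts.name | sales.amt | sales.kind | sales.dept
E | 2 | 8 | alice | 2 | gold | eng
After SELECT (1 rows):
sales.dept | parts.name | sales.amt
eng | alice | 2
After ORDER BY (1 rows):
sales.dept | parts.name | sales.amt
eng | alice | 2

== RESULT ==
sales.dept | parts.name | sales.amt
eng | alice | 2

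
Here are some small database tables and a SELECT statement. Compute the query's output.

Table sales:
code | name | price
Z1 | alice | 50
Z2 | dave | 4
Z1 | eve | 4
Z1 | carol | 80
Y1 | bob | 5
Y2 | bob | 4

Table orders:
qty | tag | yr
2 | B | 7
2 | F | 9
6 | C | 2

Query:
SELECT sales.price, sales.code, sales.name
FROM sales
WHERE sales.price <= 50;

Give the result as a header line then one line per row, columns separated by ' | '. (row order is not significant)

== RESULT ==
sales.price | sales.code | sales.name
50 | Z1 | alice
4 | Z2 | dave
4 | Z1 | eve
5 | Y1 | bob
4 | Y2 | bob

Derivation:
After WHERE (5 rows):
sales.code | sales.name | sales.price
Z1 | alice | 50
Z2 | dave | 4
Z1 | eve | 4
Y1 | bob | 5
Y2 | bob | 4
After SELECT (5 rows):
sales.price | sales.code | sales.name
50 | Z1 | alice
4 | Z2 | dave
4 | Z1 | eve
5 | Y1 | bob
4 | Y2 | bob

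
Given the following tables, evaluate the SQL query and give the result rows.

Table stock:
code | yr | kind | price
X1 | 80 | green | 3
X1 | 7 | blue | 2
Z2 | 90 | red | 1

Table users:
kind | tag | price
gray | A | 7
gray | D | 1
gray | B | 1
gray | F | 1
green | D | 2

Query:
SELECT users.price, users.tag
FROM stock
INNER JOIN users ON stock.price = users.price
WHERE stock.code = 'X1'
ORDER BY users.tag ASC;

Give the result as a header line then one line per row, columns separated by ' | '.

== RESULT ==
users.price | users.tag
2 | D

Derivation:
After JOIN users (4 rows):
stock.code | stock.yr | stock.kind | stock.price | users.kind | users.tag | users.price
X1 | 7 | blue | 2 | green | D | 2
Z2 | 90 | red | 1 | gray | D | 1
Z2 | 90 | red | 1 | gray | B | 1
Z2 | 90 | red | 1 | gray | F | 1
After WHERE (1 rows):
stock.code | stock.yr | stock.kind | stock.price | users.kind | users.tag | users.price
X1 | 7 | blue | 2 | green | D | 2
After SELECT (1 rows):
users.price | users.tag
2 | D
After ORDER BY (1 rows):
users.price | users.tag
2 | D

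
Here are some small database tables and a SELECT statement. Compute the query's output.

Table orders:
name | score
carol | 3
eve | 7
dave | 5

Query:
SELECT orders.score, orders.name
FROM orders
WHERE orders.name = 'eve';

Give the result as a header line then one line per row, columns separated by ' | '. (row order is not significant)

== RESULT ==
orders.score | orders.name
7 | eve

Derivation:
After WHERE (1 rows):
orders.name | orders.score
eve | 7
After SELECT (1 rows):
orders.score | orders.name
7 | eve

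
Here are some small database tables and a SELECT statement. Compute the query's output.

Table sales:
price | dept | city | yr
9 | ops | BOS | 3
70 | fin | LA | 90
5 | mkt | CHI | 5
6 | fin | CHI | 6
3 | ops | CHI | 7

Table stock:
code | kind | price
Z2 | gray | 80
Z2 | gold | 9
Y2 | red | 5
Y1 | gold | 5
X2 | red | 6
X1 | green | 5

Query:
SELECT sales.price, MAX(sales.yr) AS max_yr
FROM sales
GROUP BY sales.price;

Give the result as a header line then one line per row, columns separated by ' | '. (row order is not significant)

After GROUP BY (5 rows):
sales.price | max_yr
9 | 3
70 | 90
5 | 5
6 | 6
3 | 7

== RESULT ==
sales.price | max_yr
9 | 3
70 | 90
5 | 5
6 | 6
3 | 7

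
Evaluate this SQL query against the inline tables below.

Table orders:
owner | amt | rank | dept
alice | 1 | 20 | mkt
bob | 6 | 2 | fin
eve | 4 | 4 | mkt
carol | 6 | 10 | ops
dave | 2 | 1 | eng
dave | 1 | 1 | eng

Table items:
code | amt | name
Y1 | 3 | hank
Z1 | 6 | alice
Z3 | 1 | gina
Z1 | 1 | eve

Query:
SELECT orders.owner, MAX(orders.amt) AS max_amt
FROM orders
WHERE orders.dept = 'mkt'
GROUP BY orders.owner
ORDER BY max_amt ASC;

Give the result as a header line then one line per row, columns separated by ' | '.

After WHERE (2 rows):
orders.owner | orders.amt | orders.rank | orders.dept
alice | 1 | 20 | mkt
eve | 4 | 4 | mkt
After GROUP BY (2 rows):
orders.owner | max_amt
alice | 1
eve | 4
After ORDER BY (2 rows):
orders.owner | max_amt
alice | 1
eve | 4

== RESULT ==
orders.owner | max_amt
alice | 1
eve | 4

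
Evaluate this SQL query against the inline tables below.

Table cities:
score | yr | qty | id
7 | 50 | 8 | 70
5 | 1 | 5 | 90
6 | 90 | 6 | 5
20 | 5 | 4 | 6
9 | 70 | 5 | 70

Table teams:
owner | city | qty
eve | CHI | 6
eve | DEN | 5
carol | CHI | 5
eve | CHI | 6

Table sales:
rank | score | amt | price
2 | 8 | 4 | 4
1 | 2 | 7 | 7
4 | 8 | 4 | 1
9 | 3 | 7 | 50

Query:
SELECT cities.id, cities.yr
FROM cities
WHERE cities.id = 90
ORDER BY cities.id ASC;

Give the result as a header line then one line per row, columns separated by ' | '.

After WHERE (1 rows):
cities.score | cities.yr | cities.qty | cities.id
5 | 1 | 5 | 90
After SELECT (1 rows):
cities.id | cities.yr
90 | 1
After ORDER BY (1 rows):
cities.id | cities.yr
90 | 1

== RESULT ==
cities.id | cities.yr
90 | 1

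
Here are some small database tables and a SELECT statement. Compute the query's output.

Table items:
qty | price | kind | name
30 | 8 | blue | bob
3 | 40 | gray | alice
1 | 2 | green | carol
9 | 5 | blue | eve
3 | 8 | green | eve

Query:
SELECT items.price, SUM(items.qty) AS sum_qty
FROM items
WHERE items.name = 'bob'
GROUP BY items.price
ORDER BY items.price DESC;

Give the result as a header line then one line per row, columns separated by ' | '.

After WHERE (1 rows):
items.qty | items.price | items.kind | items.name
30 | 8 | blue | bob
After GROUP BY (1 rows):
items.price | sum_qty
8 | 30
After ORDER BY (1 rows):
items.price | sum_qty
8 | 30

== RESULT ==
items.price | sum_qty
8 | 30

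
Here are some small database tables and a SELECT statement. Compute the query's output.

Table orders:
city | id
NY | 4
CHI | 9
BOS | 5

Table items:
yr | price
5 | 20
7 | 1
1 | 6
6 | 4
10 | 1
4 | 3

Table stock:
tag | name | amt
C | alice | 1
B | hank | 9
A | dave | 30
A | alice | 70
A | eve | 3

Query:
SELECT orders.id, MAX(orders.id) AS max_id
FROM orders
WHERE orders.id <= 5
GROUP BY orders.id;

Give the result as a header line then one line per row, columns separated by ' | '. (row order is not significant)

After WHERE (2 rows):
orders.city | orders.id
NY | 4
BOS | 5
After GROUP BY (2 rows):
orders.id | max_id
4 | 4
5 | 5

== RESULT ==
orders.id | max_id
4 | 4
5 | 5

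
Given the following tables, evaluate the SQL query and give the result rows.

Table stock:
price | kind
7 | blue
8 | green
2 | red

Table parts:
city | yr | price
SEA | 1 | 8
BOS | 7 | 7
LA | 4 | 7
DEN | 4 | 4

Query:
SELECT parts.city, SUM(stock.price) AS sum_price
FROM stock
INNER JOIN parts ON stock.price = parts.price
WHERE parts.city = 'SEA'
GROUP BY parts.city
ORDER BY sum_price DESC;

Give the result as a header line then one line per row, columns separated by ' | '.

After JOIN parts (3 rows):
stock.price | stock.kind | parts.city | parts.yr | parts.price
7 | blue | BOS | 7 | 7
7 | blue | LA | 4 | 7
8 | green | SEA | 1 | 8
After WHERE (1 rows):
stock.price | stock.kind | parts.city | parts.yr | parts.price
8 | green | SEA | 1 | 8
After GROUP BY (1 rows):
parts.city | sum_price
SEA | 8
After ORDER BY (1 rows):
parts.city | sum_price
SEA | 8

== RESULT ==
parts.city | sum_price
SEA | 8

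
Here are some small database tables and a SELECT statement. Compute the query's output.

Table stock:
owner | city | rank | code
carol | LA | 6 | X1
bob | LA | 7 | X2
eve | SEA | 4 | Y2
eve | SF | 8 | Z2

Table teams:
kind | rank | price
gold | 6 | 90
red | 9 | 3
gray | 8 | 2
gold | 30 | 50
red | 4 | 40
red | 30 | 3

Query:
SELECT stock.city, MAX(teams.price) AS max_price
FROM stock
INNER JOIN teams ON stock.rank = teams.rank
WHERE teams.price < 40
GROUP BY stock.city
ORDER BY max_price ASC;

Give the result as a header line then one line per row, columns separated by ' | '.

== RESULT ==
stock.city | max_price
SF | 2

Derivation:
After JOIN teams (3 rows):
stock.owner | stock.city | stock.rank | stock.code | teams.kind | teams.rank | teams.price
carol | LA | 6 | X1 | gold | 6 | 90
eve | SEA | 4 | Y2 | red | 4 | 40
eve | SF | 8 | Z2 | gray | 8 | 2
After WHERE (1 rows):
stock.owner | stock.city | stock.rank | stock.code | teams.kind | teams.rank | teams.price
eve | SF | 8 | Z2 | gray | 8 | 2
After GROUP BY (1 rows):
stock.city | max_price
SF | 2
After ORDER BY (1 rows):
stock.city | max_price
SF | 2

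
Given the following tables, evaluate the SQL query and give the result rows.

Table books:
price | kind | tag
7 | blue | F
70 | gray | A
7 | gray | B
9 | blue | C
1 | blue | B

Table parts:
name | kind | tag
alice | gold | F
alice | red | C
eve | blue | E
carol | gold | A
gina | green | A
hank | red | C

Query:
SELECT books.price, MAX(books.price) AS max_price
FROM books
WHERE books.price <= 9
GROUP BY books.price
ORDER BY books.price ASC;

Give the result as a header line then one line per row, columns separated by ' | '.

== RESULT ==
books.price | max_price
1 | 1
7 | 7
9 | 9

Derivation:
After WHERE (4 rows):
books.price | books.kind | books.tag
7 | blue | F
7 | gray | B
9 | blue | C
1 | blue | B
After GROUP BY (3 rows):
books.price | max_price
7 | 7
9 | 9
1 | 1
After ORDER BY (3 rows):
books.price | max_price
1 | 1
7 | 7
9 | 9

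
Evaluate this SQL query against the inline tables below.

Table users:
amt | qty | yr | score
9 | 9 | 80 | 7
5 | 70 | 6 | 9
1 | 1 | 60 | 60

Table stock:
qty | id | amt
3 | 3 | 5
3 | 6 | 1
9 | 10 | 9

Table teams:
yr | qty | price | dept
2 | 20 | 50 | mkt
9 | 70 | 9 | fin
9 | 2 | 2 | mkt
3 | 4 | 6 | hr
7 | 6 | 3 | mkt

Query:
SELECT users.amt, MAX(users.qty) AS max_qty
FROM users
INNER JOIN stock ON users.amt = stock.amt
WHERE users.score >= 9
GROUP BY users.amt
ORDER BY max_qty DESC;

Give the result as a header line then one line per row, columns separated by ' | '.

After JOIN stock (3 rows):
users.amt | users.qty | users.yr | users.score | stock.qty | stock.id | stock.amt
9 | 9 | 80 | 7 | 9 | 10 | 9
5 | 70 | 6 | 9 | 3 | 3 | 5
1 | 1 | 60 | 60 | 3 | 6 | 1
After WHERE (2 rows):
users.amt | users.qty | users.yr | users.score | stock.qty | stock.id | stock.amt
5 | 70 | 6 | 9 | 3 | 3 | 5
1 | 1 | 60 | 60 | 3 | 6 | 1
After GROUP BY (2 rows):
users.amt | max_qty
5 | 70
1 | 1
After ORDER BY (2 rows):
users.amt | max_qty
5 | 70
1 | 1

== RESULT ==
users.amt | max_qty
5 | 70
1 | 1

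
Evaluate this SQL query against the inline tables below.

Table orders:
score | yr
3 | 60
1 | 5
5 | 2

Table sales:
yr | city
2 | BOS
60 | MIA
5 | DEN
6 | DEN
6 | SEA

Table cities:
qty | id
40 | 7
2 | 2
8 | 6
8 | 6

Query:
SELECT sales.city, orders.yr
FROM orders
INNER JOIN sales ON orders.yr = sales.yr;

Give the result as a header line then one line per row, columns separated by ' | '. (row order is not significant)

After JOIN sales (3 rows):
orders.score | orders.yr | sales.yr | sales.city
3 | 60 | 60 | MIA
1 | 5 | 5 | DEN
5 | 2 | 2 | BOS
After SELECT (3 rows):
sales.city | orders.yr
MIA | 60
DEN | 5
BOS | 2

== RESULT ==
sales.city | orders.yr
MIA | 60
DEN | 5
BOS | 2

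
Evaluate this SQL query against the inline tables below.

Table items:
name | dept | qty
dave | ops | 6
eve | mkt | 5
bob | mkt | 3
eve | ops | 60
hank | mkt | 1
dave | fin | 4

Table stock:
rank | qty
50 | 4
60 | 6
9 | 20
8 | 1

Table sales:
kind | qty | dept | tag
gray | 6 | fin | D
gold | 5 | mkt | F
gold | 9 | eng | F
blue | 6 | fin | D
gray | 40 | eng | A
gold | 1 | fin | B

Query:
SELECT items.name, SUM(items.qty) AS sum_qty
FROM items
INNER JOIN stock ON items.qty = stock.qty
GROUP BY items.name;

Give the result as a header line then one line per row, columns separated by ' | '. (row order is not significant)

After JOIN stock (3 rows):
items.name | items.dept | items.qty | stock.rank | stock.qty
dave | ops | 6 | 60 | 6
hank | mkt | 1 | 8 | 1
dave | fin | 4 | 50 | 4
After GROUP BY (2 rows):
items.name | sum_qty
dave | 10
hank | 1

== RESULT ==
items.name | sum_qty
dave | 10
hank | 1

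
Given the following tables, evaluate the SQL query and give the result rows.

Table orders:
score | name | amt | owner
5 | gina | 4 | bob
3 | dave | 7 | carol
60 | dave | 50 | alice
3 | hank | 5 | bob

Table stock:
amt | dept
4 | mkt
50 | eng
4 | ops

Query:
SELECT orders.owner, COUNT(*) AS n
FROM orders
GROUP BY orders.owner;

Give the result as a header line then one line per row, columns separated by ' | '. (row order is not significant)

After GROUP BY (3 rows):
orders.owner | n
bob | 2
carol | 1
alice | 1

== RESULT ==
orders.owner | n
bob | 2
carol | 1
alice | 1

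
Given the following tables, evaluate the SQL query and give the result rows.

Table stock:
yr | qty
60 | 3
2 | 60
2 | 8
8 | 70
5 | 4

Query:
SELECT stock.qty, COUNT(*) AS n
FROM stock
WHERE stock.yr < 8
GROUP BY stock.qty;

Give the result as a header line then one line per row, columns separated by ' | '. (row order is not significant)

== RESULT ==
stock.qty | n
60 | 1
8 | 1
4 | 1

Derivation:
After WHERE (3 rows):
stock.yr | stock.qty
2 | 60
2 | 8
5 | 4
After GROUP BY (3 rows):
stock.qty | n
60 | 1
8 | 1
4 | 1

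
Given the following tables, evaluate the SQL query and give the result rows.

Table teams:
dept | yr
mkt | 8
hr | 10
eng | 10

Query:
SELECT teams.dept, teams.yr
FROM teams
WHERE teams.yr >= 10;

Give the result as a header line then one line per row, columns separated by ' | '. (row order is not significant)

After WHERE (2 rows):
teams.dept | teams.yr
hr | 10
eng | 10
After SELECT (2 rows):
teams.dept | teams.yr
hr | 10
eng | 10

== RESULT ==
teams.dept | teams.yr
hr | 10
eng | 10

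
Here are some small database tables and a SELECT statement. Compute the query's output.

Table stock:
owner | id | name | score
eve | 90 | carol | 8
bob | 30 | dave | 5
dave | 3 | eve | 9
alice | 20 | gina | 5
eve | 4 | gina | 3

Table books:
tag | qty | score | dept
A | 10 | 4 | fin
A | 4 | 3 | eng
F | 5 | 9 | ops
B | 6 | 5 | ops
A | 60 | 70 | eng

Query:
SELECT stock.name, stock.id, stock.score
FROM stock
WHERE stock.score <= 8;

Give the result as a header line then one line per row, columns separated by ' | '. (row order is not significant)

== RESULT ==
stock.name | stock.id | stock.score
carol | 90 | 8
dave | 30 | 5
gina | 20 | 5
gina | 4 | 3

Derivation:
After WHERE (4 rows):
stock.owner | stock.id | stock.name | stock.score
eve | 90 | carol | 8
bob | 30 | dave | 5
alice | 20 | gina | 5
eve | 4 | gina | 3
After SELECT (4 rows):
stock.name | stock.id | stock.score
carol | 90 | 8
dave | 30 | 5
gina | 20 | 5
gina | 4 | 3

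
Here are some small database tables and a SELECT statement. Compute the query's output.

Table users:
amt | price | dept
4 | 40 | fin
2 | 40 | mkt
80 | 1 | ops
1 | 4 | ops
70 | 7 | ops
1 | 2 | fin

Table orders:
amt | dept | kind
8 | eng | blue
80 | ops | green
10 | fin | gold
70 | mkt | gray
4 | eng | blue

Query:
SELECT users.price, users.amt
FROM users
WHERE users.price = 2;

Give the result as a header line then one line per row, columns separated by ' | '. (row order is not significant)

== RESULT ==
users.price | users.amt
2 | 1

Derivation:
After WHERE (1 rows):
users.amt | users.price | users.dept
1 | 2 | fin
After SELECT (1 rows):
users.price | users.amt
2 | 1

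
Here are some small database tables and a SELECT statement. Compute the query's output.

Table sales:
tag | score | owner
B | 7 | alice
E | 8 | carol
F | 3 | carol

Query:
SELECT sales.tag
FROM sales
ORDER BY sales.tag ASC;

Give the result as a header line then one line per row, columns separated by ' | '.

After SELECT (3 rows):
sales.tag
B
E
F
After ORDER BY (3 rows):
sales.tag
B
E
F

== RESULT ==
sales.tag
B
E
F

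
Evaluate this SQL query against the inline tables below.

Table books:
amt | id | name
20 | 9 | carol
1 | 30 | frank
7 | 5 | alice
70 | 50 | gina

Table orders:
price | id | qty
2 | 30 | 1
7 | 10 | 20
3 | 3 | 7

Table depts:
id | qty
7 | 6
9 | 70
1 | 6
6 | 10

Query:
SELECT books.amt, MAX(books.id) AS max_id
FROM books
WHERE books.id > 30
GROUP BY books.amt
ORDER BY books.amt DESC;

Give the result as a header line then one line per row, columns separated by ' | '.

After WHERE (1 rows):
books.amt | books.id | books.name
70 | 50 | gina
After GROUP BY (1 rows):
books.amt | max_id
70 | 50
After ORDER BY (1 rows):
books.amt | max_id
70 | 50

== RESULT ==
books.amt | max_id
70 | 50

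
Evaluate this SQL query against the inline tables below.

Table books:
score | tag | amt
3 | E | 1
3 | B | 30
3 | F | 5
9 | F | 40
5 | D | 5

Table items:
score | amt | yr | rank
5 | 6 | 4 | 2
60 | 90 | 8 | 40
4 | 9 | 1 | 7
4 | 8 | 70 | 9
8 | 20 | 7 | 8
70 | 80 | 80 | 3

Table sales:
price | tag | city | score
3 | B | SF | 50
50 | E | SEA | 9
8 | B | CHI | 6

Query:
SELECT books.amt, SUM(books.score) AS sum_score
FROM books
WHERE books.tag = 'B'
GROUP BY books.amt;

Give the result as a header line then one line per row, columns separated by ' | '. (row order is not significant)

== RESULT ==
books.amt | sum_score
30 | 3

Derivation:
After WHERE (1 rows):
books.score | books.tag | books.amt
3 | B | 30
After GROUP BY (1 rows):
books.amt | sum_score
30 | 3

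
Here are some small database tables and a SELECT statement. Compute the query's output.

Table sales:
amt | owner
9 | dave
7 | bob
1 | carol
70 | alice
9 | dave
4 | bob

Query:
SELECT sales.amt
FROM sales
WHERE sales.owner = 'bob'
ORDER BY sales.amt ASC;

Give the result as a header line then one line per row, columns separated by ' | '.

== RESULT ==
sales.amt
4
7

Derivation:
After WHERE (2 rows):
sales.amt | sales.owner
7 | bob
4 | bob
After SELECT (2 rows):
sales.amt
7
4
After ORDER BY (2 rows):
sales.amt
4
7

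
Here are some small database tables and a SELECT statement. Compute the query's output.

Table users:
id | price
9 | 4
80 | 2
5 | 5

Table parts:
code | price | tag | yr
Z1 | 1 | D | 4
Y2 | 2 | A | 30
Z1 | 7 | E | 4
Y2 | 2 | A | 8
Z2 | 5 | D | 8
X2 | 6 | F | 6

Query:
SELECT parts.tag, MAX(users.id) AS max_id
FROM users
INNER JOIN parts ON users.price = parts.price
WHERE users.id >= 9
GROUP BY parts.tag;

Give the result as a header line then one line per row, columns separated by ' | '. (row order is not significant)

After JOIN parts (3 rows):
users.id | users.price | parts.code | parts.price | parts.tag | parts.yr
80 | 2 | Y2 | 2 | A | 30
80 | 2 | Y2 | 2 | A | 8
5 | 5 | Z2 | 5 | D | 8
After WHERE (2 rows):
users.id | users.price | parts.code | parts.price | parts.tag | parts.yr
80 | 2 | Y2 | 2 | A | 30
80 | 2 | Y2 | 2 | A | 8
After GROUP BY (1 rows):
parts.tag | max_id
A | 80

== RESULT ==
parts.tag | max_id
A | 80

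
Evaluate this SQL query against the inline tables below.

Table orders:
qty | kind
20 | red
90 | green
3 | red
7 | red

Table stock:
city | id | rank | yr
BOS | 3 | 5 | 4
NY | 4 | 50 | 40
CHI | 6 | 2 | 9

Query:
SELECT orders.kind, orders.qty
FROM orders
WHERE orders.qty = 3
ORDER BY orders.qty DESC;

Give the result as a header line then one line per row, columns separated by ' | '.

After WHERE (1 rows):
orders.qty | orders.kind
3 | red
After SELECT (1 rows):
orders.kind | orders.qty
red | 3
After ORDER BY (1 rows):
orders.kind | orders.qty
red | 3

== RESULT ==
orders.kind | orders.qty
red | 3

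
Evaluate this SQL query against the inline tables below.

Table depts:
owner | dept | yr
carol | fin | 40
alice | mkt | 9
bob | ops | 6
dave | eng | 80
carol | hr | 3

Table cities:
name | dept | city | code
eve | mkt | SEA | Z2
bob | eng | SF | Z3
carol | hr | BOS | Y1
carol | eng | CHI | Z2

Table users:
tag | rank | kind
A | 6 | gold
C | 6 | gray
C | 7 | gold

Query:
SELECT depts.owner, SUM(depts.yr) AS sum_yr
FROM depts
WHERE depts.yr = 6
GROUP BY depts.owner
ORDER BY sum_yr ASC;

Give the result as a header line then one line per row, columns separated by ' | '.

== RESULT ==
depts.owner | sum_yr
bob | 6

Derivation:
After WHERE (1 rows):
depts.owner | depts.dept | depts.yr
bob | ops | 6
After GROUP BY (1 rows):
depts.owner | sum_yr
bob | 6
After ORDER BY (1 rows):
depts.owner | sum_yr
bob | 6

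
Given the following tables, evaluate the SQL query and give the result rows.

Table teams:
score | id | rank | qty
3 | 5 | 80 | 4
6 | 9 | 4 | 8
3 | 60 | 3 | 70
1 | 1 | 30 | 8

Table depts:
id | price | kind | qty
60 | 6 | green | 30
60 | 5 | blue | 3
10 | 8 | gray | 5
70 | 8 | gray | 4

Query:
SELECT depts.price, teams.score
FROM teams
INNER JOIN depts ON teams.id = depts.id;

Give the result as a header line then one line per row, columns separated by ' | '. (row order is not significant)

After JOIN depts (2 rows):
teams.score | teams.id | teams.rank | teams.qty | depts.id | depts.price | depts.kind | depts.qty
3 | 60 | 3 | 70 | 60 | 6 | green | 30
3 | 60 | 3 | 70 | 60 | 5 | blue | 3
After SELECT (2 rows):
depts.price | teams.score
6 | 3
5 | 3

== RESULT ==
depts.price | teams.score
6 | 3
5 | 3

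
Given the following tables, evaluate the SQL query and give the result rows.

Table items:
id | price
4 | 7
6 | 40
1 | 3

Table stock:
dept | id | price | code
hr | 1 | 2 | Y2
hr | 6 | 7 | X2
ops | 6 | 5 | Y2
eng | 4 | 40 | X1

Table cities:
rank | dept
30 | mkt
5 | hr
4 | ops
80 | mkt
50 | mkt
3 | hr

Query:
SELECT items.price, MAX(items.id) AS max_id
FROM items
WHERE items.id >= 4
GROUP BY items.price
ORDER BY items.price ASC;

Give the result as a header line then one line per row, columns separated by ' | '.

== RESULT ==
items.price | max_id
7 | 4
40 | 6

Derivation:
After WHERE (2 rows):
items.id | items.price
4 | 7
6 | 40
After GROUP BY (2 rows):
items.price | max_id
7 | 4
40 | 6
After ORDER BY (2 rows):
items.price | max_id
7 | 4
40 | 6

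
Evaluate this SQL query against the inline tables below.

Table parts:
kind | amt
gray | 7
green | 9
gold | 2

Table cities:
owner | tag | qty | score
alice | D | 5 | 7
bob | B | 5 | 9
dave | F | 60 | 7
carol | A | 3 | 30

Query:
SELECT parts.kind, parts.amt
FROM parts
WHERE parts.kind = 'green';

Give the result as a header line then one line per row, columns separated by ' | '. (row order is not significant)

== RESULT ==
parts.kind | parts.amt
green | 9

Derivation:
After WHERE (1 rows):
parts.kind | parts.amt
green | 9
After SELECT (1 rows):
parts.kind | parts.amt
green | 9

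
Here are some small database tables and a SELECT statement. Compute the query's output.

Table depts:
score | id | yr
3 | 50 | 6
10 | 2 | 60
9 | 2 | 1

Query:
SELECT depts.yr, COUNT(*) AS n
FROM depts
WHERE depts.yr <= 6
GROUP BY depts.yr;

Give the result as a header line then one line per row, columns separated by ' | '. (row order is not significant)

After WHERE (2 rows):
depts.score | depts.id | depts.yr
3 | 50 | 6
9 | 2 | 1
After GROUP BY (2 rows):
depts.yr | n
6 | 1
1 | 1

== RESULT ==
depts.yr | n
6 | 1
1 | 1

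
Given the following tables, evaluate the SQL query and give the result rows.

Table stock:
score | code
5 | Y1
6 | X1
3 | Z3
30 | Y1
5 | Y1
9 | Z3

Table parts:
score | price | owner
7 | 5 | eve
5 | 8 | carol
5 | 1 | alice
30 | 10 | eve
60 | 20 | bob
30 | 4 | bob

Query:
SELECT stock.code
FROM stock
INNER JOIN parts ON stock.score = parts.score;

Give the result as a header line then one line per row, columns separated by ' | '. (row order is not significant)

After JOIN parts (6 rows):
stock.score | stock.code | parts.score | parts.price | parts.owner
5 | Y1 | 5 | 8 | carol
5 | Y1 | 5 | 1 | alice
30 | Y1 | 30 | 10 | eve
30 | Y1 | 30 | 4 | bob
5 | Y1 | 5 | 8 | carol
5 | Y1 | 5 | 1 | alice
After SELECT (6 rows):
stock.code
Y1
Y1
Y1
Y1
Y1
Y1

== RESULT ==
stock.code
Y1
Y1
Y1
Y1
Y1
Y1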